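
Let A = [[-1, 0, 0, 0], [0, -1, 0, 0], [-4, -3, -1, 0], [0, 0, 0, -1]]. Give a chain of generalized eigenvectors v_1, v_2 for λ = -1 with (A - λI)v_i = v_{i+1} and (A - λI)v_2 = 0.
v_1 = [[2, -3, 0, -1]]^T, v_2 = [[0, 0, 1, 0]]^T

We seek v_1 ∈ ker((A + I)^2) \ ker(A + I), then set v_{i+1} = (A + I) v_i.

One such chain is v_1 = [[2, -3, 0, -1]]^T, v_2 = [[0, 0, 1, 0]]^T. Check: (A + I) v_2 = [[0, 0, 0, 0]]^T = 0.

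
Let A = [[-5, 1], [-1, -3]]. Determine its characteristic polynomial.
χ_A(x) = (x + 4)^2

xI - A = [[x + 5, -1], [1, x + 3]].

Expanding det(xI - A) along the first row:
det(xI - A) = + (x + 5)·det([[x + 3]]) - (-1)·det([[1]]).

Evaluating gives χ_A(x) = x^2 + 8x + 16 = (x + 4)^2.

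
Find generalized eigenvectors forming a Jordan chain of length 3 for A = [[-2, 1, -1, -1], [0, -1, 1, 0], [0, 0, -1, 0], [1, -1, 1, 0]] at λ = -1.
v_1 = [[4, -2, 1, -6]]^T, v_2 = [[-1, 1, 0, 1]]^T, v_3 = [[1, 0, 0, -1]]^T

We seek v_1 ∈ ker((A + I)^3) \ ker((A + I)^2), then set v_{i+1} = (A + I) v_i.

One such chain is v_1 = [[4, -2, 1, -6]]^T, v_2 = [[-1, 1, 0, 1]]^T, v_3 = [[1, 0, 0, -1]]^T. Check: (A + I) v_3 = [[0, 0, 0, 0]]^T = 0.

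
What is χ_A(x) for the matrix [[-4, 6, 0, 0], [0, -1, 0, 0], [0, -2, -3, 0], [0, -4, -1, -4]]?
χ_A(x) = (x + 1)(x + 3)(x + 4)^2

xI - A = [[x + 4, -6, 0, 0], [0, x + 1, 0, 0], [0, 2, x + 3, 0], [0, 4, 1, x + 4]].

Expanding det(xI - A) along the first row:
det(xI - A) = + (x + 4)·det([[x + 1, 0, 0], [2, x + 3, 0], [4, 1, x + 4]]) - (-6)·det([[0, 0, 0], [0, x + 3, 0], [0, 1, x + 4]]) + (0)·det([[0, x + 1, 0], [0, 2, 0], [0, 4, x + 4]]) - (0)·det([[0, x + 1, 0], [0, 2, x + 3], [0, 4, 1]]).

Evaluating gives χ_A(x) = x^4 + 12x^3 + 51x^2 + 88x + 48 = (x + 1)(x + 3)(x + 4)^2.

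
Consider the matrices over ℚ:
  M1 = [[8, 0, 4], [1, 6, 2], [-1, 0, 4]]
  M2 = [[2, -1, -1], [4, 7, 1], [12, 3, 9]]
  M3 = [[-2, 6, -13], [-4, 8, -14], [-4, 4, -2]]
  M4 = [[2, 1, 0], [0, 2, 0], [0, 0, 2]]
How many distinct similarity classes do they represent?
3 classes: {M1, M2}, {M3}, {M4}

Characteristic polynomials: χ_{M1} = (x - 6)^3, χ_{M2} = (x - 6)^3, χ_{M3} = x^2(x - 4), χ_{M4} = (x - 2)^3.

{M1, M2}: invariant factors x - 6, (x - 6)^2.

{M3}: invariant factors x^2(x - 4).

{M4}: invariant factors x - 2, (x - 2)^2.

Matrices are similar if and only if their invariant-factor lists agree; the partition into similarity classes is {M1, M2}, {M3}, {M4}.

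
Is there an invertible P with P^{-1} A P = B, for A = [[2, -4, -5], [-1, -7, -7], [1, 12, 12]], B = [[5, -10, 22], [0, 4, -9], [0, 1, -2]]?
Two matrices over a field are similar if and only if they have the same invariant factors.

Both A and B have characteristic polynomial (x - 5)(x - 1)^2 and minimal polynomial (x - 5)(x - 1)^2. Computing further, both have invariant factors (x - 5)(x - 1)^2. Hence A and B are similar.

Yes.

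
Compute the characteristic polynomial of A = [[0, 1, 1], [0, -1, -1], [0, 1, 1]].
xI - A = [[x, -1, -1], [0, x + 1, 1], [0, -1, x - 1]].

Expanding det(xI - A) along the first row:
det(xI - A) = + (x)·det([[x + 1, 1], [-1, x - 1]]) - (-1)·det([[0, 1], [0, x - 1]]) + (-1)·det([[0, x + 1], [0, -1]]).

Evaluating gives χ_A(x) = x^3.

χ_A(x) = x^3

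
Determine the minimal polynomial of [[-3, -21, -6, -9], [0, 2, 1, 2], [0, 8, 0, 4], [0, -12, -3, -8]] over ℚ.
m_A(x) = (x + 2)^2(x + 3)

The characteristic polynomial factors as (x + 2)^3(x + 3). The minimal polynomial is ∏(x - λ)^{k_λ} where k_λ is the size of the largest Jordan block at λ.

For λ = -3: rank(A + 3I) = 3, and the largest Jordan block has size 1 (the smallest k with rank((A + 3I)^k) = rank((A + 3I)^(k+1))).
For λ = -2: rank(A + 2I) = 2, and the largest Jordan block has size 2 (the smallest k with rank((A + 2I)^k) = rank((A + 2I)^(k+1))).

So m_A(x) = (x + 2)^2(x + 3).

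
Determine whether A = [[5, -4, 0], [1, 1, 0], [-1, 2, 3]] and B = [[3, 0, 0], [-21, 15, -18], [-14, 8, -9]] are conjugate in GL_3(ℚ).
Two matrices over a field are similar if and only if they have the same invariant factors.

Both A and B have characteristic polynomial (x - 3)^3 and minimal polynomial (x - 3)^2. Computing further, both have invariant factors x - 3, (x - 3)^2. Hence A and B are similar.

Yes.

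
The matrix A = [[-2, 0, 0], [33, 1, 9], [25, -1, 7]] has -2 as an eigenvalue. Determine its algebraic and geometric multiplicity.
algebraic multiplicity 1, geometric multiplicity 1

The characteristic polynomial is (x - 4)^2(x + 2), so the factor x + 2 appears with exponent 1: the algebraic multiplicity is 1.

rank(A + 2I) = 2, so the eigenspace has dimension 3 - 2 = 1: the geometric multiplicity is 1.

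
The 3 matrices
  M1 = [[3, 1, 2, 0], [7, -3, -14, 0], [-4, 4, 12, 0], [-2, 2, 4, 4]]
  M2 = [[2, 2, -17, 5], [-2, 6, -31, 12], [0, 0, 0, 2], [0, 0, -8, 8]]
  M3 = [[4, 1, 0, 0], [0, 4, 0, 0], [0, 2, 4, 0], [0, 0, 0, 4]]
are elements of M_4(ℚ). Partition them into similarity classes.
2 classes: {M1, M3}, {M2}

Characteristic polynomials: χ_{M1} = (x - 4)^4, χ_{M2} = (x - 4)^4, χ_{M3} = (x - 4)^4.

{M1, M3}: invariant factors x - 4, x - 4, (x - 4)^2.

{M2}: invariant factors (x - 4)^2, (x - 4)^2.

Matrices are similar if and only if their invariant-factor lists agree; the partition into similarity classes is {M1, M3}, {M2}.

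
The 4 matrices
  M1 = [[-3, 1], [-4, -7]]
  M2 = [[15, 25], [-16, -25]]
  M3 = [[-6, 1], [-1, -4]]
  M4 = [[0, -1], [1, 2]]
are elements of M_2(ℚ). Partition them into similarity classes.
Characteristic polynomials: χ_{M1} = (x + 5)^2, χ_{M2} = (x + 5)^2, χ_{M3} = (x + 5)^2, χ_{M4} = (x - 1)^2.

{M1, M2, M3}: invariant factors (x + 5)^2.

{M4}: invariant factors (x - 1)^2.

Matrices are similar if and only if their invariant-factor lists agree; the partition into similarity classes is {M1, M2, M3}, {M4}.

2 classes: {M1, M2, M3}, {M4}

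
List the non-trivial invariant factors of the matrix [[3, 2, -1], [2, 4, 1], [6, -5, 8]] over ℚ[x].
(x - 5)^3

The Jordan structure of A has elementary divisors (x - 5)^3. Arranging the block sizes at each eigenvalue in decreasing order and taking row products gives the invariant factors.

Invariant factors (smallest first, each dividing the next): (x - 5)^3.

Check: the last factor (x - 5)^3 is the minimal polynomial, and the product (x - 5)^3 is the characteristic polynomial.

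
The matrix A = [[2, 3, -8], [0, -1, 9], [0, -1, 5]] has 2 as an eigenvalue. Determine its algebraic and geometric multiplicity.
The characteristic polynomial is (x - 2)^3, so the factor x - 2 appears with exponent 3: the algebraic multiplicity is 3.

rank(A - 2I) = 2, so the eigenspace has dimension 3 - 2 = 1: the geometric multiplicity is 1.

Since 1 < 3, A is not diagonalizable.

algebraic multiplicity 3, geometric multiplicity 1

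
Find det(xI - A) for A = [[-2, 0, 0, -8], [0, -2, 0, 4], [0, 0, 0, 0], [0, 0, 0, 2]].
χ_A(x) = x(x - 2)(x + 2)^2

xI - A = [[x + 2, 0, 0, 8], [0, x + 2, 0, -4], [0, 0, x, 0], [0, 0, 0, x - 2]].

Expanding det(xI - A) along the first row:
det(xI - A) = + (x + 2)·det([[x + 2, 0, -4], [0, x, 0], [0, 0, x - 2]]) - (0)·det([[0, 0, -4], [0, x, 0], [0, 0, x - 2]]) + (0)·det([[0, x + 2, -4], [0, 0, 0], [0, 0, x - 2]]) - (8)·det([[0, x + 2, 0], [0, 0, x], [0, 0, 0]]).

Evaluating gives χ_A(x) = x^4 + 2x^3 - 4x^2 - 8x = x(x - 2)(x + 2)^2.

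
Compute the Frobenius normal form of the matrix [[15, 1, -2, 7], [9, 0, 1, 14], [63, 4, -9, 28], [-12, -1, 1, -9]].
The invariant factors of A (the non-unit diagonal entries of the Smith normal form of xI - A over ℚ[x]) are x + 2, (x - 3)(x + 2)^2, each dividing the next. The characteristic polynomial is their product, (x - 3)(x + 2)^3.

The rational canonical form is the block-diagonal matrix of companion matrices C(f_i):
R = [[-2, 0, 0, 0], [0, 0, 0, 12], [0, 1, 0, 8], [0, 0, 1, -1]].

R = [[-2, 0, 0, 0], [0, 0, 0, 12], [0, 1, 0, 8], [0, 0, 1, -1]]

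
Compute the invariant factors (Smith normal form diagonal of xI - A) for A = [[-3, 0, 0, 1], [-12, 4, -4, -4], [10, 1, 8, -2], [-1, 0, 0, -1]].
(x - 6)^2(x + 2)^2

The Jordan structure of A has elementary divisors (x + 2)^2, (x - 6)^2. Arranging the block sizes at each eigenvalue in decreasing order and taking row products gives the invariant factors.

Invariant factors (smallest first, each dividing the next): (x - 6)^2(x + 2)^2.

Check: the last factor (x - 6)^2(x + 2)^2 is the minimal polynomial, and the product (x - 6)^2(x + 2)^2 is the characteristic polynomial.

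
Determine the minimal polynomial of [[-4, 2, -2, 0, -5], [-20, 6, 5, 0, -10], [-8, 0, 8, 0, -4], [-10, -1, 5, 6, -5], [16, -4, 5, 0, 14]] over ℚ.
The characteristic polynomial factors as (x - 6)^5. The minimal polynomial is ∏(x - λ)^{k_λ} where k_λ is the size of the largest Jordan block at λ.

For λ = 6: rank(A - 6I) = 3, and the largest Jordan block has size 3 (the smallest k with rank((A - 6I)^k) = rank((A - 6I)^(k+1))).

So m_A(x) = (x - 6)^3.

m_A(x) = (x - 6)^3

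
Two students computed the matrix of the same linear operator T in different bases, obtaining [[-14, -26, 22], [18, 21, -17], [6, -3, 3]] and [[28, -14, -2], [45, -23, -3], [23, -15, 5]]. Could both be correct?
Two matrices over a field are similar if and only if they have the same invariant factors.

Both A and B have characteristic polynomial (x - 6)^2(x + 2) and minimal polynomial (x - 6)^2(x + 2). Computing further, both have invariant factors (x - 6)^2(x + 2). Hence A and B are similar.

Yes.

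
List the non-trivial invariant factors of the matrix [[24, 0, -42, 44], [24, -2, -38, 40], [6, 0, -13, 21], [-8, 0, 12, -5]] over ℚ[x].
The Jordan structure of A has elementary divisors (x + 4), (x + 2), (x - 5)^2. Arranging the block sizes at each eigenvalue in decreasing order and taking row products gives the invariant factors.

Invariant factors (smallest first, each dividing the next): (x - 5)^2(x + 2)(x + 4).

Check: the last factor (x - 5)^2(x + 2)(x + 4) is the minimal polynomial, and the product (x - 5)^2(x + 2)(x + 4) is the characteristic polynomial.

(x - 5)^2(x + 2)(x + 4)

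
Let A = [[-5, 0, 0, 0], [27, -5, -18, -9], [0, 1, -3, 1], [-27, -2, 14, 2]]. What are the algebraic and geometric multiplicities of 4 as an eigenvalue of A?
The characteristic polynomial is (x - 4)(x + 5)^3, so the factor x - 4 appears with exponent 1: the algebraic multiplicity is 1.

rank(A - 4I) = 3, so the eigenspace has dimension 4 - 3 = 1: the geometric multiplicity is 1.

algebraic multiplicity 1, geometric multiplicity 1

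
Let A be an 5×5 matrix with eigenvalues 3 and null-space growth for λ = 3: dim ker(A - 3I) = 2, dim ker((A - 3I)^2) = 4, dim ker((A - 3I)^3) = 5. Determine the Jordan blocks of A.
λ = 3: successive nullity increments [2, 2, 1] count blocks of size ≥ k; block sizes are [3, 2].

Jordan blocks: (3, 3), (3, 2)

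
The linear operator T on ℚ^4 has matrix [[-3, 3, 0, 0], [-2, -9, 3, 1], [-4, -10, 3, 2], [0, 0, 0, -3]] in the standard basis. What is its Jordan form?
J = [[-3, 1, 0, 0], [0, -3, 1, 0], [0, 0, -3, 0], [0, 0, 0, -3]]

The characteristic polynomial is det(xI - A) = (x + 3)^4, so the eigenvalues are -3 (algebraic multiplicity 4).

For λ = -3: rank(A + 3I) = 2, rank((A + 3I)^2) = 1, rank((A + 3I)^3) = 0. The eigenspace has dimension 4 - 2 = 2, so there are 2 Jordan blocks; the rank sequence gives block sizes [3, 1].

Assembling the blocks gives the Jordan form J above.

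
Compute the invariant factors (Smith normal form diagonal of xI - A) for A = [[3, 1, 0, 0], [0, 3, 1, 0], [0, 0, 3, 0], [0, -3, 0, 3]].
The Jordan structure of A has elementary divisors (x - 3)^3, (x - 3). Arranging the block sizes at each eigenvalue in decreasing order and taking row products gives the invariant factors.

Invariant factors (smallest first, each dividing the next): x - 3, (x - 3)^3.

Check: the last factor (x - 3)^3 is the minimal polynomial, and the product (x - 3)^4 is the characteristic polynomial.

x - 3, (x - 3)^3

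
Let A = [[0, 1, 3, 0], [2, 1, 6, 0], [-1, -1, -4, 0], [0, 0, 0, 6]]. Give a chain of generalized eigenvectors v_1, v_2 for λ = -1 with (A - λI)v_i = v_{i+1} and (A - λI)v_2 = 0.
We seek v_1 ∈ ker((A + I)^2) \ ker(A + I), then set v_{i+1} = (A + I) v_i.

One such chain is v_1 = [[0, 1, 0, 0]]^T, v_2 = [[1, 2, -1, 0]]^T. Check: (A + I) v_2 = [[0, 0, 0, 0]]^T = 0.

v_1 = [[0, 1, 0, 0]]^T, v_2 = [[1, 2, -1, 0]]^T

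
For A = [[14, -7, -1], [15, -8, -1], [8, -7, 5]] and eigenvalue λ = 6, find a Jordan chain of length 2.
We seek v_1 ∈ ker((A - 6I)^2) \ ker(A - 6I), then set v_{i+1} = (A - 6I) v_i.

One such chain is v_1 = [[0, 0, 1]]^T, v_2 = [[-1, -1, -1]]^T. Check: (A - 6I) v_2 = [[0, 0, 0]]^T = 0.

v_1 = [[0, 0, 1]]^T, v_2 = [[-1, -1, -1]]^T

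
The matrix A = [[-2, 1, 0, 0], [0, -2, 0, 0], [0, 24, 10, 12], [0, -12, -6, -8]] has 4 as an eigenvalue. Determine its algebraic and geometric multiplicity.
algebraic multiplicity 1, geometric multiplicity 1

The characteristic polynomial is (x - 4)(x + 2)^3, so the factor x - 4 appears with exponent 1: the algebraic multiplicity is 1.

rank(A - 4I) = 3, so the eigenspace has dimension 4 - 3 = 1: the geometric multiplicity is 1.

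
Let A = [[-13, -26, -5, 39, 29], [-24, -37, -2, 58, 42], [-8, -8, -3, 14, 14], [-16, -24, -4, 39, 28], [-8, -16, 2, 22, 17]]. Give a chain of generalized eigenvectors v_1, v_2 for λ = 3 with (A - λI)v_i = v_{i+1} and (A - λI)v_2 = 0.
v_1 = [[1, 1, 0, 1, 0]]^T, v_2 = [[-3, -6, -2, -4, -2]]^T

We seek v_1 ∈ ker((A - 3I)^2) \ ker(A - 3I), then set v_{i+1} = (A - 3I) v_i.

One such chain is v_1 = [[1, 1, 0, 1, 0]]^T, v_2 = [[-3, -6, -2, -4, -2]]^T. Check: (A - 3I) v_2 = [[0, 0, 0, 0, 0]]^T = 0.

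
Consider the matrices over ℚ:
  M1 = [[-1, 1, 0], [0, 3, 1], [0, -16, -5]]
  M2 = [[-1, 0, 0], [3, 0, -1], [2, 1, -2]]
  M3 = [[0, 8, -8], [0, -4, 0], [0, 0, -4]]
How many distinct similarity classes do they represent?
2 classes: {M1, M2}, {M3}

Characteristic polynomials: χ_{M1} = (x + 1)^3, χ_{M2} = (x + 1)^3, χ_{M3} = x(x + 4)^2.

{M1, M2}: invariant factors (x + 1)^3.

{M3}: invariant factors x + 4, x(x + 4).

Matrices are similar if and only if their invariant-factor lists agree; the partition into similarity classes is {M1, M2}, {M3}.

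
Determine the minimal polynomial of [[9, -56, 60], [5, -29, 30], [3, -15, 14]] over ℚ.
m_A(x) = (x + 1)^2(x + 4)

The characteristic polynomial factors as (x + 1)^2(x + 4). The minimal polynomial is ∏(x - λ)^{k_λ} where k_λ is the size of the largest Jordan block at λ.

For λ = -4: rank(A + 4I) = 2, and the largest Jordan block has size 1 (the smallest k with rank((A + 4I)^k) = rank((A + 4I)^(k+1))).
For λ = -1: rank(A + I) = 2, and the largest Jordan block has size 2 (the smallest k with rank((A + I)^k) = rank((A + I)^(k+1))).

So m_A(x) = (x + 1)^2(x + 4).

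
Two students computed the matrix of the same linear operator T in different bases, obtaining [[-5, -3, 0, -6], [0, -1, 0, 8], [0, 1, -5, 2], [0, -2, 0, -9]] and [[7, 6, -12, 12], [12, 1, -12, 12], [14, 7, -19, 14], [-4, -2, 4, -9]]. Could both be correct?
Two matrices over a field are similar if and only if they have the same invariant factors.

Both A and B have characteristic polynomial (x + 5)^4 and minimal polynomial (x + 5)^2. Computing further, both have invariant factors x + 5, x + 5, (x + 5)^2. Hence A and B are similar.

Yes.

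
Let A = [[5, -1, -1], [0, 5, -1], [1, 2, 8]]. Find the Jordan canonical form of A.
J = [[6, 1, 0], [0, 6, 1], [0, 0, 6]]

The characteristic polynomial is det(xI - A) = (x - 6)^3, so the eigenvalues are 6 (algebraic multiplicity 3).

For λ = 6: rank(A - 6I) = 2, rank((A - 6I)^2) = 1, rank((A - 6I)^3) = 0. The eigenspace has dimension 3 - 2 = 1, so there is 1 Jordan block; the rank sequence gives block sizes [3].

Assembling the blocks gives the Jordan form J above.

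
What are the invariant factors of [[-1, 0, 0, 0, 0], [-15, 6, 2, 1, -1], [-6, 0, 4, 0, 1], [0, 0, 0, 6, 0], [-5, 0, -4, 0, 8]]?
The Jordan structure of A has elementary divisors (x + 1), (x - 6)^2, (x - 6)^2. Arranging the block sizes at each eigenvalue in decreasing order and taking row products gives the invariant factors.

Invariant factors (smallest first, each dividing the next): (x - 6)^2, (x - 6)^2(x + 1).

Check: the last factor (x - 6)^2(x + 1) is the minimal polynomial, and the product (x - 6)^4(x + 1) is the characteristic polynomial.

(x - 6)^2, (x - 6)^2(x + 1)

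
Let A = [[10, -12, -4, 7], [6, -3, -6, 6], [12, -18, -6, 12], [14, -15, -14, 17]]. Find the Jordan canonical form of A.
J = [[3, 1, 0, 0], [0, 3, 0, 0], [0, 0, 6, 0], [0, 0, 0, 6]]

The characteristic polynomial is det(xI - A) = (x - 6)^2(x - 3)^2, so the eigenvalues are 3 (algebraic multiplicity 2), 6 (algebraic multiplicity 2).

For λ = 3: rank(A - 3I) = 3, rank((A - 3I)^2) = 2. The eigenspace has dimension 4 - 3 = 1, so there is 1 Jordan block; the rank sequence gives block sizes [2].

For λ = 6: rank(A - 6I) = 2. The eigenspace has dimension 4 - 2 = 2, so there are 2 Jordan blocks; the rank sequence gives block sizes [1, 1].

Assembling the blocks gives the Jordan form J above.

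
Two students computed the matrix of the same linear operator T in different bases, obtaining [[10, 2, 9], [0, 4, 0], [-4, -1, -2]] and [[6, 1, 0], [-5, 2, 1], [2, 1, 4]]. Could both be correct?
Two matrices over a field are similar if and only if they have the same invariant factors.

Both A and B have characteristic polynomial (x - 4)^3 and minimal polynomial (x - 4)^3. Computing further, both have invariant factors (x - 4)^3. Hence A and B are similar.

Yes.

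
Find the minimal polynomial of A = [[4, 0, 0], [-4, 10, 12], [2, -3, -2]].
The characteristic polynomial factors as (x - 4)^3. The minimal polynomial is ∏(x - λ)^{k_λ} where k_λ is the size of the largest Jordan block at λ.

For λ = 4: rank(A - 4I) = 1, and the largest Jordan block has size 2 (the smallest k with rank((A - 4I)^k) = rank((A - 4I)^(k+1))).

So m_A(x) = (x - 4)^2.

m_A(x) = (x - 4)^2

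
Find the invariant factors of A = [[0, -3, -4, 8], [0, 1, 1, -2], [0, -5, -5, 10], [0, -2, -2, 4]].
The Jordan structure of A has elementary divisors x^3, x. Arranging the block sizes at each eigenvalue in decreasing order and taking row products gives the invariant factors.

Invariant factors (smallest first, each dividing the next): x, x^3.

Check: the last factor x^3 is the minimal polynomial, and the product x^4 is the characteristic polynomial.

x, x^3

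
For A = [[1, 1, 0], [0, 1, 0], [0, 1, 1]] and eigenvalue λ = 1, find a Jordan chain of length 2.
v_1 = [[-1, 1, -1]]^T, v_2 = [[1, 0, 1]]^T

We seek v_1 ∈ ker((A - I)^2) \ ker(A - I), then set v_{i+1} = (A - I) v_i.

One such chain is v_1 = [[-1, 1, -1]]^T, v_2 = [[1, 0, 1]]^T. Check: (A - I) v_2 = [[0, 0, 0]]^T = 0.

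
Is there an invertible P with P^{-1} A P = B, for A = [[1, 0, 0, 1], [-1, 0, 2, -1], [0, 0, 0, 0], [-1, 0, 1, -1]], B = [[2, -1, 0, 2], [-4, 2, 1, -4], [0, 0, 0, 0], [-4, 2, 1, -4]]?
Two matrices over a field are similar if and only if they have the same invariant factors.

Both A and B have characteristic polynomial x^4 and minimal polynomial x^3. Computing further, both have invariant factors x, x^3. Hence A and B are similar.

Yes.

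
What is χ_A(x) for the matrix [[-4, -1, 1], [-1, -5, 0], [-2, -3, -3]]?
xI - A = [[x + 4, 1, -1], [1, x + 5, 0], [2, 3, x + 3]].

Expanding det(xI - A) along the first row:
det(xI - A) = + (x + 4)·det([[x + 5, 0], [3, x + 3]]) - (1)·det([[1, 0], [2, x + 3]]) + (-1)·det([[1, x + 5], [2, 3]]).

Evaluating gives χ_A(x) = x^3 + 12x^2 + 48x + 64 = (x + 4)^3.

χ_A(x) = (x + 4)^3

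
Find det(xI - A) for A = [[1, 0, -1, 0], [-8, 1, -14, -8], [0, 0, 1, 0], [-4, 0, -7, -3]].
χ_A(x) = (x - 1)^3(x + 3)

xI - A = [[x - 1, 0, 1, 0], [8, x - 1, 14, 8], [0, 0, x - 1, 0], [4, 0, 7, x + 3]].

Expanding det(xI - A) along the first row:
det(xI - A) = + (x - 1)·det([[x - 1, 14, 8], [0, x - 1, 0], [0, 7, x + 3]]) - (0)·det([[8, 14, 8], [0, x - 1, 0], [4, 7, x + 3]]) + (1)·det([[8, x - 1, 8], [0, 0, 0], [4, 0, x + 3]]) - (0)·det([[8, x - 1, 14], [0, 0, x - 1], [4, 0, 7]]).

Evaluating gives χ_A(x) = x^4 - 6x^2 + 8x - 3 = (x - 1)^3(x + 3).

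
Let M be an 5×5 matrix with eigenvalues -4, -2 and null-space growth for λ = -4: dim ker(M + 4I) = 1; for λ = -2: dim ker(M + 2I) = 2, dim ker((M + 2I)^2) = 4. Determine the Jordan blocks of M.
Jordan blocks: (-4, 1), (-2, 2), (-2, 2)

λ = -4: successive nullity increments [1] count blocks of size ≥ k; block sizes are [1].
λ = -2: successive nullity increments [2, 2] count blocks of size ≥ k; block sizes are [2, 2].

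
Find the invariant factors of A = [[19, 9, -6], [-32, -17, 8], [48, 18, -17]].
The Jordan structure of A has elementary divisors (x + 5)^2, (x + 5). Arranging the block sizes at each eigenvalue in decreasing order and taking row products gives the invariant factors.

Invariant factors (smallest first, each dividing the next): x + 5, (x + 5)^2.

Check: the last factor (x + 5)^2 is the minimal polynomial, and the product (x + 5)^3 is the characteristic polynomial.

x + 5, (x + 5)^2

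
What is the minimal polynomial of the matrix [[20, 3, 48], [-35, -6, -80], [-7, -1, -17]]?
m_A(x) = (x + 1)^2

The characteristic polynomial factors as (x + 1)^3. The minimal polynomial is ∏(x - λ)^{k_λ} where k_λ is the size of the largest Jordan block at λ.

For λ = -1: rank(A + I) = 1, and the largest Jordan block has size 2 (the smallest k with rank((A + I)^k) = rank((A + I)^(k+1))).

So m_A(x) = (x + 1)^2.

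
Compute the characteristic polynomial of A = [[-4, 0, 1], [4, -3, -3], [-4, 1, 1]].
χ_A(x) = (x + 2)^3

xI - A = [[x + 4, 0, -1], [-4, x + 3, 3], [4, -1, x - 1]].

Expanding det(xI - A) along the first row:
det(xI - A) = + (x + 4)·det([[x + 3, 3], [-1, x - 1]]) - (0)·det([[-4, 3], [4, x - 1]]) + (-1)·det([[-4, x + 3], [4, -1]]).

Evaluating gives χ_A(x) = x^3 + 6x^2 + 12x + 8 = (x + 2)^3.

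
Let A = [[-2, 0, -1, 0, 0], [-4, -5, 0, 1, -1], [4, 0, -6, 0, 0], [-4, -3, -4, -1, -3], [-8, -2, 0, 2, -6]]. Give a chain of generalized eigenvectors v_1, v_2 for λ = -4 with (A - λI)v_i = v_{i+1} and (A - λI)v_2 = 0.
We seek v_1 ∈ ker((A + 4I)^2) \ ker(A + 4I), then set v_{i+1} = (A + 4I) v_i.

One such chain is v_1 = [[0, 1, -1, 1, 2]]^T, v_2 = [[1, -2, 2, -2, -4]]^T. Check: (A + 4I) v_2 = [[0, 0, 0, 0, 0]]^T = 0.

v_1 = [[0, 1, -1, 1, 2]]^T, v_2 = [[1, -2, 2, -2, -4]]^T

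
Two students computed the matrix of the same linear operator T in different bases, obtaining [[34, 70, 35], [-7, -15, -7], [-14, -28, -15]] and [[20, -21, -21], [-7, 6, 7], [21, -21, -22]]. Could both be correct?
Yes.

Two matrices over a field are similar if and only if they have the same invariant factors.

Both A and B have characteristic polynomial (x - 6)(x + 1)^2 and minimal polynomial (x - 6)(x + 1). Computing further, both have invariant factors x + 1, (x - 6)(x + 1). Hence A and B are similar.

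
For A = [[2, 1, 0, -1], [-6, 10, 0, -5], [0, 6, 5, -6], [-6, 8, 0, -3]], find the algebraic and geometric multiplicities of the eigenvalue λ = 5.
The characteristic polynomial is (x - 5)^2(x - 2)^2, so the factor x - 5 appears with exponent 2: the algebraic multiplicity is 2.

rank(A - 5I) = 2, so the eigenspace has dimension 4 - 2 = 2: the geometric multiplicity is 2.

algebraic multiplicity 2, geometric multiplicity 2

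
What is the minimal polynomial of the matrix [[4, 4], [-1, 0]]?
The characteristic polynomial factors as (x - 2)^2. The minimal polynomial is ∏(x - λ)^{k_λ} where k_λ is the size of the largest Jordan block at λ.

For λ = 2: rank(A - 2I) = 1, and the largest Jordan block has size 2 (the smallest k with rank((A - 2I)^k) = rank((A - 2I)^(k+1))).

So m_A(x) = (x - 2)^2.

m_A(x) = (x - 2)^2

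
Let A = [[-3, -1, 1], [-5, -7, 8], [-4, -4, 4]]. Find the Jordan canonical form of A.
J = [[-2, 1, 0], [0, -2, 1], [0, 0, -2]]

The characteristic polynomial is det(xI - A) = (x + 2)^3, so the eigenvalues are -2 (algebraic multiplicity 3).

For λ = -2: rank(A + 2I) = 2, rank((A + 2I)^2) = 1, rank((A + 2I)^3) = 0. The eigenspace has dimension 3 - 2 = 1, so there is 1 Jordan block; the rank sequence gives block sizes [3].

Assembling the blocks gives the Jordan form J above.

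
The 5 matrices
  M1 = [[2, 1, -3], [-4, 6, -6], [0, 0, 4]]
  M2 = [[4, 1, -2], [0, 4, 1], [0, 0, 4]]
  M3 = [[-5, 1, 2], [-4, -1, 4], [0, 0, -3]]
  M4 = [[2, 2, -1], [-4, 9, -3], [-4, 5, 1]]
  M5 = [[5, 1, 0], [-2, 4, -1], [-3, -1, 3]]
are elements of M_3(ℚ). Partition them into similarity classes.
Characteristic polynomials: χ_{M1} = (x - 4)^3, χ_{M2} = (x - 4)^3, χ_{M3} = (x + 3)^3, χ_{M4} = (x - 4)^3, χ_{M5} = (x - 4)^3.

{M1}: invariant factors x - 4, (x - 4)^2.

{M2, M4, M5}: invariant factors (x - 4)^3.

{M3}: invariant factors x + 3, (x + 3)^2.

Matrices are similar if and only if their invariant-factor lists agree; the partition into similarity classes is {M1}, {M2, M4, M5}, {M3}.

3 classes: {M1}, {M2, M4, M5}, {M3}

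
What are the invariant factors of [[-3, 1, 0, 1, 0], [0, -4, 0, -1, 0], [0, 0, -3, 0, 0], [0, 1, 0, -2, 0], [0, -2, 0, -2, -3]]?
The Jordan structure of A has elementary divisors (x + 3)^2, (x + 3), (x + 3), (x + 3). Arranging the block sizes at each eigenvalue in decreasing order and taking row products gives the invariant factors.

Invariant factors (smallest first, each dividing the next): x + 3, x + 3, x + 3, (x + 3)^2.

Check: the last factor (x + 3)^2 is the minimal polynomial, and the product (x + 3)^5 is the characteristic polynomial.

x + 3, x + 3, x + 3, (x + 3)^2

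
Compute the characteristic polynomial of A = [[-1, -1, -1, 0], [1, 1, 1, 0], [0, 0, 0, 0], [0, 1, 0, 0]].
χ_A(x) = x^4

xI - A = [[x + 1, 1, 1, 0], [-1, x - 1, -1, 0], [0, 0, x, 0], [0, -1, 0, x]].

Expanding det(xI - A) along the first row:
det(xI - A) = + (x + 1)·det([[x - 1, -1, 0], [0, x, 0], [-1, 0, x]]) - (1)·det([[-1, -1, 0], [0, x, 0], [0, 0, x]]) + (1)·det([[-1, x - 1, 0], [0, 0, 0], [0, -1, x]]) - (0)·det([[-1, x - 1, -1], [0, 0, x], [0, -1, 0]]).

Evaluating gives χ_A(x) = x^4.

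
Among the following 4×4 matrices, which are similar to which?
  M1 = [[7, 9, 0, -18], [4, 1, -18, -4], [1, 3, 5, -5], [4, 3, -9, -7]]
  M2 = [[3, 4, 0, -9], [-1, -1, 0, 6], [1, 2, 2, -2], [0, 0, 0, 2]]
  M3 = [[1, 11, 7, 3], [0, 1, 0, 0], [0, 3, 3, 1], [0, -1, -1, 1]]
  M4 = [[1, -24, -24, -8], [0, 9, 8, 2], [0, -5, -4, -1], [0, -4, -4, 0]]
Characteristic polynomials: χ_{M1} = (x - 2)^2(x - 1)^2, χ_{M2} = (x - 2)^2(x - 1)^2, χ_{M3} = (x - 2)^2(x - 1)^2, χ_{M4} = (x - 2)^2(x - 1)^2.

{M1, M2, M3}: invariant factors (x - 2)^2(x - 1)^2.

{M4}: invariant factors x - 1, (x - 2)^2(x - 1).

Matrices are similar if and only if their invariant-factor lists agree; the partition into similarity classes is {M1, M2, M3}, {M4}.

2 classes: {M1, M2, M3}, {M4}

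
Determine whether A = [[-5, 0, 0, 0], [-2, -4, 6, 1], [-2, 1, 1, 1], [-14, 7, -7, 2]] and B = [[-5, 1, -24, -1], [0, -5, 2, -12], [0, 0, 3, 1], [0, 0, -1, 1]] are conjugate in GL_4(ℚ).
No.

Both have characteristic polynomial (x - 2)^2(x + 5)^2, but the minimal polynomial of A is (x - 2)^2(x + 5) while the minimal polynomial of B is (x - 2)^2(x + 5)^2. The minimal polynomial is a similarity invariant, so A and B are not similar.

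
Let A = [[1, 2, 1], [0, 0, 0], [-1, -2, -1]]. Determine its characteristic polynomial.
χ_A(x) = x^3

xI - A = [[x - 1, -2, -1], [0, x, 0], [1, 2, x + 1]].

Expanding det(xI - A) along the first row:
det(xI - A) = + (x - 1)·det([[x, 0], [2, x + 1]]) - (-2)·det([[0, 0], [1, x + 1]]) + (-1)·det([[0, x], [1, 2]]).

Evaluating gives χ_A(x) = x^3.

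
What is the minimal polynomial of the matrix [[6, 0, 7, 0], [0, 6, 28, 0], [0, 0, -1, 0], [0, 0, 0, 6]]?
The characteristic polynomial factors as (x - 6)^3(x + 1). The minimal polynomial is ∏(x - λ)^{k_λ} where k_λ is the size of the largest Jordan block at λ.

For λ = -1: rank(A + I) = 3, and the largest Jordan block has size 1 (the smallest k with rank((A + I)^k) = rank((A + I)^(k+1))).
For λ = 6: rank(A - 6I) = 1, and the largest Jordan block has size 1 (the smallest k with rank((A - 6I)^k) = rank((A - 6I)^(k+1))).

So m_A(x) = (x - 6)(x + 1).

m_A(x) = (x - 6)(x + 1)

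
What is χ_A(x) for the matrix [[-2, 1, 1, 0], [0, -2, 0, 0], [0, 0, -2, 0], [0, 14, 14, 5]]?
xI - A = [[x + 2, -1, -1, 0], [0, x + 2, 0, 0], [0, 0, x + 2, 0], [0, -14, -14, x - 5]].

Expanding det(xI - A) along the first row:
det(xI - A) = + (x + 2)·det([[x + 2, 0, 0], [0, x + 2, 0], [-14, -14, x - 5]]) - (-1)·det([[0, 0, 0], [0, x + 2, 0], [0, -14, x - 5]]) + (-1)·det([[0, x + 2, 0], [0, 0, 0], [0, -14, x - 5]]) - (0)·det([[0, x + 2, 0], [0, 0, x + 2], [0, -14, -14]]).

Evaluating gives χ_A(x) = x^4 + x^3 - 18x^2 - 52x - 40 = (x - 5)(x + 2)^3.

χ_A(x) = (x - 5)(x + 2)^3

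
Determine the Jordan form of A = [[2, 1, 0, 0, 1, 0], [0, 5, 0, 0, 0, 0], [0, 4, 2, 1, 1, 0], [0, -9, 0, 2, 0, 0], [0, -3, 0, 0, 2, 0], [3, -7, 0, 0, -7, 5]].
The characteristic polynomial is det(xI - A) = (x - 5)^2(x - 2)^4, so the eigenvalues are 2 (algebraic multiplicity 4), 5 (algebraic multiplicity 2).

For λ = 2: rank(A - 2I) = 4, rank((A - 2I)^2) = 2. The eigenspace has dimension 6 - 4 = 2, so there are 2 Jordan blocks; the rank sequence gives block sizes [2, 2].

For λ = 5: rank(A - 5I) = 4. The eigenspace has dimension 6 - 4 = 2, so there are 2 Jordan blocks; the rank sequence gives block sizes [1, 1].

Assembling the blocks gives the Jordan form J above.

J = [[2, 1, 0, 0, 0, 0], [0, 2, 0, 0, 0, 0], [0, 0, 2, 1, 0, 0], [0, 0, 0, 2, 0, 0], [0, 0, 0, 0, 5, 0], [0, 0, 0, 0, 0, 5]]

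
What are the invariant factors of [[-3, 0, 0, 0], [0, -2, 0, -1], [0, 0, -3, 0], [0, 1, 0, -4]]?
x + 3, x + 3, (x + 3)^2

The Jordan structure of A has elementary divisors (x + 3)^2, (x + 3), (x + 3). Arranging the block sizes at each eigenvalue in decreasing order and taking row products gives the invariant factors.

Invariant factors (smallest first, each dividing the next): x + 3, x + 3, (x + 3)^2.

Check: the last factor (x + 3)^2 is the minimal polynomial, and the product (x + 3)^4 is the characteristic polynomial.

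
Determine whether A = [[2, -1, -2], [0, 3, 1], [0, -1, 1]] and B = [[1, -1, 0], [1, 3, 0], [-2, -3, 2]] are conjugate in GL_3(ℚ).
Two matrices over a field are similar if and only if they have the same invariant factors.

Both A and B have characteristic polynomial (x - 2)^3 and minimal polynomial (x - 2)^3. Computing further, both have invariant factors (x - 2)^3. Hence A and B are similar.

Yes.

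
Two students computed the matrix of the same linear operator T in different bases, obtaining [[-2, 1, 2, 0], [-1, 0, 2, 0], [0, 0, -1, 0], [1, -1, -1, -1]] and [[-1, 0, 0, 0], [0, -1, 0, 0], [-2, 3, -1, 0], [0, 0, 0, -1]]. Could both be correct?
Both have characteristic polynomial (x + 1)^4 and minimal polynomial (x + 1)^2. But rank(A + I) = 2 for A while rank(B + I) = 1 for B, so the number of Jordan blocks at λ = -1 differs. A and B are not similar.

No.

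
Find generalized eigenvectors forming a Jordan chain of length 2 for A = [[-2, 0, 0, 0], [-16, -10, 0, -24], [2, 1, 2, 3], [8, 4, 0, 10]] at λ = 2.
v_1 = [[0, -2, 0, 1]]^T, v_2 = [[0, 0, 1, 0]]^T

We seek v_1 ∈ ker((A - 2I)^2) \ ker(A - 2I), then set v_{i+1} = (A - 2I) v_i.

One such chain is v_1 = [[0, -2, 0, 1]]^T, v_2 = [[0, 0, 1, 0]]^T. Check: (A - 2I) v_2 = [[0, 0, 0, 0]]^T = 0.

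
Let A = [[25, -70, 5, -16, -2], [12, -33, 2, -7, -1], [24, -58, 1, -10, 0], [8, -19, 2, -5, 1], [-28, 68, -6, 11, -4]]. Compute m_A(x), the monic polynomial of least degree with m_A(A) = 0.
The characteristic polynomial factors as (x + 3)^4(x + 4). The minimal polynomial is ∏(x - λ)^{k_λ} where k_λ is the size of the largest Jordan block at λ.

For λ = -4: rank(A + 4I) = 4, and the largest Jordan block has size 1 (the smallest k with rank((A + 4I)^k) = rank((A + 4I)^(k+1))).
For λ = -3: rank(A + 3I) = 3, and the largest Jordan block has size 2 (the smallest k with rank((A + 3I)^k) = rank((A + 3I)^(k+1))).

So m_A(x) = (x + 3)^2(x + 4).

m_A(x) = (x + 3)^2(x + 4)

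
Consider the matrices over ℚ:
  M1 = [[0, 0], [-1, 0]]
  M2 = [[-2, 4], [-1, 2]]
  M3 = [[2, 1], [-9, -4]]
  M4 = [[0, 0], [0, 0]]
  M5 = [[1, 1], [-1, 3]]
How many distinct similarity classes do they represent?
Characteristic polynomials: χ_{M1} = x^2, χ_{M2} = x^2, χ_{M3} = (x + 1)^2, χ_{M4} = x^2, χ_{M5} = (x - 2)^2.

{M1, M2}: invariant factors x^2.

{M3}: invariant factors (x + 1)^2.

{M4}: invariant factors x, x.

{M5}: invariant factors (x - 2)^2.

Matrices are similar if and only if their invariant-factor lists agree; the partition into similarity classes is {M1, M2}, {M3}, {M4}, {M5}.

4 classes: {M1, M2}, {M3}, {M4}, {M5}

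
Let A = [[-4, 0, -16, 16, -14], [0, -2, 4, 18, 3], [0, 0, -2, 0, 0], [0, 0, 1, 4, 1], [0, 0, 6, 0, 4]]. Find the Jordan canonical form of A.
The characteristic polynomial is det(xI - A) = (x - 4)^2(x + 2)^2(x + 4), so the eigenvalues are -4 (algebraic multiplicity 1), -2 (algebraic multiplicity 2), 4 (algebraic multiplicity 2).

For λ = -4: algebraic multiplicity 1 gives one 1×1 block.

For λ = -2: rank(A + 2I) = 4, rank((A + 2I)^2) = 3. The eigenspace has dimension 5 - 4 = 1, so there is 1 Jordan block; the rank sequence gives block sizes [2].

For λ = 4: rank(A - 4I) = 4, rank((A - 4I)^2) = 3. The eigenspace has dimension 5 - 4 = 1, so there is 1 Jordan block; the rank sequence gives block sizes [2].

Assembling the blocks gives the Jordan form J above.

J = [[-4, 0, 0, 0, 0], [0, -2, 1, 0, 0], [0, 0, -2, 0, 0], [0, 0, 0, 4, 1], [0, 0, 0, 0, 4]]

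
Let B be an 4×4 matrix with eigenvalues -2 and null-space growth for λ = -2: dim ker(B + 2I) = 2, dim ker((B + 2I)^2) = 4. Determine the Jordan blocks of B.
λ = -2: successive nullity increments [2, 2] count blocks of size ≥ k; block sizes are [2, 2].

Jordan blocks: (-2, 2), (-2, 2)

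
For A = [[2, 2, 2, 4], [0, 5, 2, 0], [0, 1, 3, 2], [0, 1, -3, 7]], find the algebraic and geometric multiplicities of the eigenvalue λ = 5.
The characteristic polynomial is (x - 5)^3(x - 2), so the factor x - 5 appears with exponent 3: the algebraic multiplicity is 3.

rank(A - 5I) = 3, so the eigenspace has dimension 4 - 3 = 1: the geometric multiplicity is 1.

Since 1 < 3, A is not diagonalizable.

algebraic multiplicity 3, geometric multiplicity 1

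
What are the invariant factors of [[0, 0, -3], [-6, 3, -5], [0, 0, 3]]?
The Jordan structure of A has elementary divisors x, (x - 3)^2. Arranging the block sizes at each eigenvalue in decreasing order and taking row products gives the invariant factors.

Invariant factors (smallest first, each dividing the next): x(x - 3)^2.

Check: the last factor x(x - 3)^2 is the minimal polynomial, and the product x(x - 3)^2 is the characteristic polynomial.

x(x - 3)^2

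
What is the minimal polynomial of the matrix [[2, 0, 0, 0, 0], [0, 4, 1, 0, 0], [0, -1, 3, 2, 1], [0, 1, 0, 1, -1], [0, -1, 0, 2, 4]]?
The characteristic polynomial factors as (x - 3)^4(x - 2). The minimal polynomial is ∏(x - λ)^{k_λ} where k_λ is the size of the largest Jordan block at λ.

For λ = 2: rank(A - 2I) = 4, and the largest Jordan block has size 1 (the smallest k with rank((A - 2I)^k) = rank((A - 2I)^(k+1))).
For λ = 3: rank(A - 3I) = 3, and the largest Jordan block has size 3 (the smallest k with rank((A - 3I)^k) = rank((A - 3I)^(k+1))).

So m_A(x) = (x - 3)^3(x - 2).

m_A(x) = (x - 3)^3(x - 2)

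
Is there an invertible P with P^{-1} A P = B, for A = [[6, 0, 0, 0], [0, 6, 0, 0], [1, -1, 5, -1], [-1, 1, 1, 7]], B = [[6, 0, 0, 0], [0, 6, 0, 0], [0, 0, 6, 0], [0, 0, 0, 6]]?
Both have characteristic polynomial (x - 6)^4, but the minimal polynomial of A is (x - 6)^2 while the minimal polynomial of B is x - 6. The minimal polynomial is a similarity invariant, so A and B are not similar.

No.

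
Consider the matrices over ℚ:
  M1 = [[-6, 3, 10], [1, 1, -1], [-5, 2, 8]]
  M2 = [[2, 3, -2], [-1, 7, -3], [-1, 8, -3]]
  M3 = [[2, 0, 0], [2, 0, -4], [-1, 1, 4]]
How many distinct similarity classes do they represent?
3 classes: {M1}, {M2}, {M3}

Characteristic polynomials: χ_{M1} = (x - 1)^3, χ_{M2} = (x - 2)^3, χ_{M3} = (x - 2)^3.

{M1}: invariant factors (x - 1)^3.

{M2}: invariant factors (x - 2)^3.

{M3}: invariant factors x - 2, (x - 2)^2.

Matrices are similar if and only if their invariant-factor lists agree; the partition into similarity classes is {M1}, {M2}, {M3}.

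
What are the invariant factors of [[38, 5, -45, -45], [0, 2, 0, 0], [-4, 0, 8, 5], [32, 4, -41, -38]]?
(x - 3)^2(x - 2)^2

The Jordan structure of A has elementary divisors (x - 2)^2, (x - 3)^2. Arranging the block sizes at each eigenvalue in decreasing order and taking row products gives the invariant factors.

Invariant factors (smallest first, each dividing the next): (x - 3)^2(x - 2)^2.

Check: the last factor (x - 3)^2(x - 2)^2 is the minimal polynomial, and the product (x - 3)^2(x - 2)^2 is the characteristic polynomial.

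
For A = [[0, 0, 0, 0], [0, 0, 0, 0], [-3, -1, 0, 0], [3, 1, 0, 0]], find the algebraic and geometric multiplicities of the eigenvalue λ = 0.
algebraic multiplicity 4, geometric multiplicity 3

The characteristic polynomial is x^4, so the factor x appears with exponent 4: the algebraic multiplicity is 4.

rank(A) = 1, so the eigenspace has dimension 4 - 1 = 3: the geometric multiplicity is 3.

Since 3 < 4, A is not diagonalizable.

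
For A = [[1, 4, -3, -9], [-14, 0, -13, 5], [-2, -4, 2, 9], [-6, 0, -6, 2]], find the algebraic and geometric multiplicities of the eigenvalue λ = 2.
The characteristic polynomial is (x - 2)^3(x + 1), so the factor x - 2 appears with exponent 3: the algebraic multiplicity is 3.

rank(A - 2I) = 3, so the eigenspace has dimension 4 - 3 = 1: the geometric multiplicity is 1.

Since 1 < 3, A is not diagonalizable.

algebraic multiplicity 3, geometric multiplicity 1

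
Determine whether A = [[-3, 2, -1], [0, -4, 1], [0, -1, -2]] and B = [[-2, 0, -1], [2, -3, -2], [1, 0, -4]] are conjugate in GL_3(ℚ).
Both have characteristic polynomial (x + 3)^3, but the minimal polynomial of A is (x + 3)^3 while the minimal polynomial of B is (x + 3)^2. The minimal polynomial is a similarity invariant, so A and B are not similar.

No.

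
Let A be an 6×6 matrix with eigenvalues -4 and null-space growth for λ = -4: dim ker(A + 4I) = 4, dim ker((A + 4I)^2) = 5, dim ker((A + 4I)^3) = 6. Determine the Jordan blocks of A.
λ = -4: successive nullity increments [4, 1, 1] count blocks of size ≥ k; block sizes are [3, 1, 1, 1].

Jordan blocks: (-4, 3), (-4, 1), (-4, 1), (-4, 1)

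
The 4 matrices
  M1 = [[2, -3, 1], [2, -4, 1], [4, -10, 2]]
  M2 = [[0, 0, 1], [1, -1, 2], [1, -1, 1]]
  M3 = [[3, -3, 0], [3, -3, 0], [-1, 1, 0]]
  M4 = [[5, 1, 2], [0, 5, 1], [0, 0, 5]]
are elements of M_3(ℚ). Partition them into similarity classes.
3 classes: {M1, M2}, {M3}, {M4}

Characteristic polynomials: χ_{M1} = x^3, χ_{M2} = x^3, χ_{M3} = x^3, χ_{M4} = (x - 5)^3.

{M1, M2}: invariant factors x^3.

{M3}: invariant factors x, x^2.

{M4}: invariant factors (x - 5)^3.

Matrices are similar if and only if their invariant-factor lists agree; the partition into similarity classes is {M1, M2}, {M3}, {M4}.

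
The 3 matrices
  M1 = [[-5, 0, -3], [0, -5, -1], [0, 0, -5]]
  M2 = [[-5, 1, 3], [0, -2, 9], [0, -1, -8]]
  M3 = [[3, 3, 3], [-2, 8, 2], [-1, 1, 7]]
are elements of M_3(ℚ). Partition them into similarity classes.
Characteristic polynomials: χ_{M1} = (x + 5)^3, χ_{M2} = (x + 5)^3, χ_{M3} = (x - 6)^3.

{M1, M2}: invariant factors x + 5, (x + 5)^2.

{M3}: invariant factors x - 6, (x - 6)^2.

Matrices are similar if and only if their invariant-factor lists agree; the partition into similarity classes is {M1, M2}, {M3}.

2 classes: {M1, M2}, {M3}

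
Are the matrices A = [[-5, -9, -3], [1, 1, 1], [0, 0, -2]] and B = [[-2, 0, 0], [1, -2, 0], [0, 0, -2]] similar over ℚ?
Two matrices over a field are similar if and only if they have the same invariant factors.

Both A and B have characteristic polynomial (x + 2)^3 and minimal polynomial (x + 2)^2. Computing further, both have invariant factors x + 2, (x + 2)^2. Hence A and B are similar.

Yes.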